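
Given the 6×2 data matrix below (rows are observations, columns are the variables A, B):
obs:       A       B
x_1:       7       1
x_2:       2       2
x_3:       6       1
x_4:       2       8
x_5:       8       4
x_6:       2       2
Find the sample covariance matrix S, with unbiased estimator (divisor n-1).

Step 1 — column means:
  mean(A) = (7 + 2 + 6 + 2 + 8 + 2) / 6 = 27/6 = 4.5
  mean(B) = (1 + 2 + 1 + 8 + 4 + 2) / 6 = 18/6 = 3

Step 2 — sample covariance S[i,j] = (1/(n-1)) · Σ_k (x_{k,i} - mean_i) · (x_{k,j} - mean_j), with n-1 = 5.
  S[A,A] = ((2.5)·(2.5) + (-2.5)·(-2.5) + (1.5)·(1.5) + (-2.5)·(-2.5) + (3.5)·(3.5) + (-2.5)·(-2.5)) / 5 = 39.5/5 = 7.9
  S[A,B] = ((2.5)·(-2) + (-2.5)·(-1) + (1.5)·(-2) + (-2.5)·(5) + (3.5)·(1) + (-2.5)·(-1)) / 5 = -12/5 = -2.4
  S[B,B] = ((-2)·(-2) + (-1)·(-1) + (-2)·(-2) + (5)·(5) + (1)·(1) + (-1)·(-1)) / 5 = 36/5 = 7.2

S is symmetric (S[j,i] = S[i,j]). Assembling:

S = [[7.9, -2.4],
 [-2.4, 7.2]]


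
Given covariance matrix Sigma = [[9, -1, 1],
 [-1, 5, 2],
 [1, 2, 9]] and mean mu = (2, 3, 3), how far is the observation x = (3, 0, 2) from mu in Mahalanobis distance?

Step 1 — centre the observation: (x - mu) = (1, -3, -1).

Step 2 — invert Sigma (cofactor / det for 3×3, or solve directly):
  Sigma^{-1} = [[0.1168, 0.0313, -0.0199],
 [0.0313, 0.2279, -0.0541],
 [-0.0199, -0.0541, 0.1254]].

Step 3 — form the quadratic (x - mu)^T · Sigma^{-1} · (x - mu):
  Sigma^{-1} · (x - mu) = (0.0427, -0.5983, 0.0171).
  (x - mu)^T · [Sigma^{-1} · (x - mu)] = (1)·(0.0427) + (-3)·(-0.5983) + (-1)·(0.0171) = 1.8205.

Step 4 — take square root: d = √(1.8205) ≈ 1.3493.

d(x, mu) = √(1.8205) ≈ 1.3493


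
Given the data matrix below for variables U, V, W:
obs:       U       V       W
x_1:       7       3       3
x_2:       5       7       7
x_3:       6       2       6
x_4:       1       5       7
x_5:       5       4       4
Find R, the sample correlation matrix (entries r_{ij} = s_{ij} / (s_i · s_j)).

Step 1 — column means:
  mean(U) = (7 + 5 + 6 + 1 + 5) / 5 = 24/5 = 4.8
  mean(V) = (3 + 7 + 2 + 5 + 4) / 5 = 21/5 = 4.2
  mean(W) = (3 + 7 + 6 + 7 + 4) / 5 = 27/5 = 5.4

Step 2 — sample variances and covariances s[i,j] = (1/(n-1)) · Σ_k (x_{k,i} - mean_i) · (x_{k,j} - mean_j), with n-1 = 4:
  s[U,U] = ((2.2)·(2.2) + (0.2)·(0.2) + (1.2)·(1.2) + (-3.8)·(-3.8) + (0.2)·(0.2)) / 4 = 20.8/4 = 5.2
  s[U,V] = ((2.2)·(-1.2) + (0.2)·(2.8) + (1.2)·(-2.2) + (-3.8)·(0.8) + (0.2)·(-0.2)) / 4 = -7.8/4 = -1.95
  s[U,W] = ((2.2)·(-2.4) + (0.2)·(1.6) + (1.2)·(0.6) + (-3.8)·(1.6) + (0.2)·(-1.4)) / 4 = -10.6/4 = -2.65
  s[V,V] = ((-1.2)·(-1.2) + (2.8)·(2.8) + (-2.2)·(-2.2) + (0.8)·(0.8) + (-0.2)·(-0.2)) / 4 = 14.8/4 = 3.7
  s[V,W] = ((-1.2)·(-2.4) + (2.8)·(1.6) + (-2.2)·(0.6) + (0.8)·(1.6) + (-0.2)·(-1.4)) / 4 = 7.6/4 = 1.9
  s[W,W] = ((-2.4)·(-2.4) + (1.6)·(1.6) + (0.6)·(0.6) + (1.6)·(1.6) + (-1.4)·(-1.4)) / 4 = 13.2/4 = 3.3
  Sample standard deviations s_i = √(s[i,i]):
  s(U) = √(5.2) = 2.2804
  s(V) = √(3.7) = 1.9235
  s(W) = √(3.3) = 1.8166

Step 3 — r_{ij} = s_{ij} / (s_i · s_j):
  r[U,U] = 1 (diagonal).
  r[U,V] = -1.95 / (2.2804 · 1.9235) = -1.95 / 4.3863 = -0.4446
  r[U,W] = -2.65 / (2.2804 · 1.8166) = -2.65 / 4.1425 = -0.6397
  r[V,V] = 1 (diagonal).
  r[V,W] = 1.9 / (1.9235 · 1.8166) = 1.9 / 3.4943 = 0.5437
  r[W,W] = 1 (diagonal).

R is symmetric with unit diagonal. Assembling:

R = [[1, -0.4446, -0.6397],
 [-0.4446, 1, 0.5437],
 [-0.6397, 0.5437, 1]]


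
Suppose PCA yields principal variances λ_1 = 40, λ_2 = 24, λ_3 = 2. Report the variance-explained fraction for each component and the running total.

Step 1 — total variance = trace(Sigma) = Σ λ_i = 40 + 24 + 2 = 66.

Step 2 — fraction explained by component i = λ_i / Σ λ:
  PC1: 40/66 = 0.6061
  PC2: 24/66 = 0.3636
  PC3: 2/66 = 0.0303

Step 3 — cumulative fraction after k components = (λ_1 + ... + λ_k) / Σ λ:
  k = 1: 40/66 = 0.6061
  k = 2: (40 + 24)/66 = 64/66 = 0.9697
  k = 3: (40 + 24 + 2)/66 = 66/66 = 1

Summary (fraction, with percent):

explained: PC1 0.6061 (60.61%), PC2 0.3636 (36.36%), PC3 0.0303 (3.03%);  cumulative: 0.6061, 0.9697, 1


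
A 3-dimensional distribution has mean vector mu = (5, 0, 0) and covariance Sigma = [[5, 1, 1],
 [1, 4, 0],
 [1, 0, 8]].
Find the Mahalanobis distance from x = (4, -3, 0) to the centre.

Step 1 — centre the observation: (x - mu) = (-1, -3, 0).

Step 2 — invert Sigma (cofactor / det for 3×3, or solve directly):
  Sigma^{-1} = [[0.2162, -0.0541, -0.027],
 [-0.0541, 0.2635, 0.0068],
 [-0.027, 0.0068, 0.1284]].

Step 3 — form the quadratic (x - mu)^T · Sigma^{-1} · (x - mu):
  Sigma^{-1} · (x - mu) = (-0.0541, -0.7365, 0.0068).
  (x - mu)^T · [Sigma^{-1} · (x - mu)] = (-1)·(-0.0541) + (-3)·(-0.7365) + (0)·(0.0068) = 2.2635.

Step 4 — take square root: d = √(2.2635) ≈ 1.5045.

d(x, mu) = √(2.2635) ≈ 1.5045


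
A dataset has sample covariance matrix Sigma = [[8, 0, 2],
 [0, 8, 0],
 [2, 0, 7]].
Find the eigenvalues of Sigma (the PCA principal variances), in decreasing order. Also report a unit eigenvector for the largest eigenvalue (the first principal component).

Step 1 — characteristic polynomial p(λ) = det(λI - Sigma) = λ³ - tr·λ² + c_1·λ - det, where tr = trace, c_1 = sum of the principal 2×2 minors, det = det(Sigma):
  tr = 8 + 8 + 7 = 23,
  c_1 = (8·8 - (0)²) + (8·7 - (2)²) + (8·7 - (0)²) = 64 + 52 + 56 = 172,
  det = 8·(8·7 - (0)²) - (0)·((0)·7 - (0)·(2)) + (2)·((0)·(0) - 8·(2)) = 8·(56) - (0)·(0) + (2)·(-16) = 416.
  So p(λ) = λ³ - 23λ² + 172λ - 416.
Step 2 — look for an integer root (rational root theorem: any rational root is an integer divisor of 416). Testing λ = 8:
  p(8) = 512 - 1472 + 1376 - 416 = 0  ✓
  Dividing out (λ - 8): p(λ) = (λ - 8)(λ² - 15λ + 52).
Step 3 — remaining eigenvalues from the quadratic λ² - 15λ + 52 = 0:
  Δ = 15² - 4·52 = 225 - 208 = 17,  λ = (15 ± √17)/2 = (15 ± 4.1231)/2 ≈ 9.5616 or 5.4384.
  Sorted: λ_1 = 9.5616,  λ_2 = 8,  λ_3 = 5.4384  (check: sum = 23 = tr ✓).

Step 4 — unit eigenvector for λ_1 ≈ 9.5616: v spans the null space of (Sigma - λ_1 I), whose rows are
  r_1 = (-1.5616, 0, 2),  r_2 = (0, -1.5616, 0),  r_3 = (2, 0, -2.5616).
  v is orthogonal to every row, so take v ∝ r_1 × r_2 = ((0)·(0) - (2)·(-1.5616), (2)·(0) - (-1.5616)·(0), (-1.5616)·(-1.5616) - (0)·(0)) ≈ (3.1231, 0, 2.4384).
  Let u = (3.1231, 0, 2.4384).
  ||u|| = √((3.1231)² + (0)² + (2.4384)²) = √(15.6998) ≈ 3.9623,  v_1 = u/||u|| ≈ (0.7882, 0, 0.6154) (||v_1|| = 1).

λ_1 = 9.5616,  λ_2 = 8,  λ_3 = 5.4384;  v_1 ≈ (0.7882, 0, 0.6154)


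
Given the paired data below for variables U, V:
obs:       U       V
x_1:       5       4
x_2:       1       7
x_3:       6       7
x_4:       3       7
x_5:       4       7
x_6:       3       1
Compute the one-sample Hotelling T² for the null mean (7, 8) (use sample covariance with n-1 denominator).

Step 1 — sample mean vector:
  mean(U) = (5 + 1 + 6 + 3 + 4 + 3) / 6 = 22/6 = 3.6667
  mean(V) = (4 + 7 + 7 + 7 + 7 + 1) / 6 = 33/6 = 5.5
  x̄ = (3.6667, 5.5),  deviation x̄ - mu_0 = (3.6667, 5.5) - (7, 8) = (-3.3333, -2.5).

Step 2 — sample covariance matrix, S[i,j] = (1/(n-1)) · Σ_k (x_{k,i} - mean_i) · (x_{k,j} - mean_j), divisor n-1 = 5:
  S[U,U] = ((1.3333)·(1.3333) + (-2.6667)·(-2.6667) + (2.3333)·(2.3333) + (-0.6667)·(-0.6667) + (0.3333)·(0.3333) + (-0.6667)·(-0.6667)) / 5 = 15.3333/5 = 3.0667
  S[U,V] = ((1.3333)·(-1.5) + (-2.6667)·(1.5) + (2.3333)·(1.5) + (-0.6667)·(1.5) + (0.3333)·(1.5) + (-0.6667)·(-4.5)) / 5 = 0/5 = 0
  S[V,V] = ((-1.5)·(-1.5) + (1.5)·(1.5) + (1.5)·(1.5) + (1.5)·(1.5) + (1.5)·(1.5) + (-4.5)·(-4.5)) / 5 = 31.5/5 = 6.3
  S = [[3.0667, 0],
 [0, 6.3]].

Step 3 — invert S. det(S) = 3.0667·6.3 - (0)² = 19.32.
  S^{-1} = (1/det) · [[d, -b], [-b, a]] = [[0.3261, 0],
 [0, 0.1587]].

Step 4 — quadratic form (x̄ - mu_0)^T · S^{-1} · (x̄ - mu_0):
  S^{-1} · (x̄ - mu_0) = (-1.087, -0.3968),
  (x̄ - mu_0)^T · [...] = (-3.3333)·(-1.087) + (-2.5)·(-0.3968) = 4.6153.

Step 5 — scale by n: T² = 6 · 4.6153 = 27.6915.

T² ≈ 27.6915


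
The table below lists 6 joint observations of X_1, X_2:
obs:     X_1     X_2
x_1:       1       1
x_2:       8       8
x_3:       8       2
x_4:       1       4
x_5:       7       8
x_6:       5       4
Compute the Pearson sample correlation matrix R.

Step 1 — column means:
  mean(X_1) = (1 + 8 + 8 + 1 + 7 + 5) / 6 = 30/6 = 5
  mean(X_2) = (1 + 8 + 2 + 4 + 8 + 4) / 6 = 27/6 = 4.5

Step 2 — sample variances and covariances s[i,j] = (1/(n-1)) · Σ_k (x_{k,i} - mean_i) · (x_{k,j} - mean_j), with n-1 = 5:
  s[X_1,X_1] = ((-4)·(-4) + (3)·(3) + (3)·(3) + (-4)·(-4) + (2)·(2) + (0)·(0)) / 5 = 54/5 = 10.8
  s[X_1,X_2] = ((-4)·(-3.5) + (3)·(3.5) + (3)·(-2.5) + (-4)·(-0.5) + (2)·(3.5) + (0)·(-0.5)) / 5 = 26/5 = 5.2
  s[X_2,X_2] = ((-3.5)·(-3.5) + (3.5)·(3.5) + (-2.5)·(-2.5) + (-0.5)·(-0.5) + (3.5)·(3.5) + (-0.5)·(-0.5)) / 5 = 43.5/5 = 8.7
  Sample standard deviations s_i = √(s[i,i]):
  s(X_1) = √(10.8) = 3.2863
  s(X_2) = √(8.7) = 2.9496

Step 3 — r_{ij} = s_{ij} / (s_i · s_j):
  r[X_1,X_1] = 1 (diagonal).
  r[X_1,X_2] = 5.2 / (3.2863 · 2.9496) = 5.2 / 9.6933 = 0.5365
  r[X_2,X_2] = 1 (diagonal).

R is symmetric with unit diagonal. Assembling:

R = [[1, 0.5365],
 [0.5365, 1]]


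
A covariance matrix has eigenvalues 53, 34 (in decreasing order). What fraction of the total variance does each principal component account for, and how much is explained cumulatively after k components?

Step 1 — total variance = trace(Sigma) = Σ λ_i = 53 + 34 = 87.

Step 2 — fraction explained by component i = λ_i / Σ λ:
  PC1: 53/87 = 0.6092
  PC2: 34/87 = 0.3908

Step 3 — cumulative fraction after k components = (λ_1 + ... + λ_k) / Σ λ:
  k = 1: 53/87 = 0.6092
  k = 2: (53 + 34)/87 = 87/87 = 1

Summary (fraction, with percent):

explained: PC1 0.6092 (60.92%), PC2 0.3908 (39.08%);  cumulative: 0.6092, 1


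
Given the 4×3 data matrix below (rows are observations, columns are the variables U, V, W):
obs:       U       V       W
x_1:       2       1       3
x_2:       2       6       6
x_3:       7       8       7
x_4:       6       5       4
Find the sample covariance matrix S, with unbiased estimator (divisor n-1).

Step 1 — column means:
  mean(U) = (2 + 2 + 7 + 6) / 4 = 17/4 = 4.25
  mean(V) = (1 + 6 + 8 + 5) / 4 = 20/4 = 5
  mean(W) = (3 + 6 + 7 + 4) / 4 = 20/4 = 5

Step 2 — sample covariance S[i,j] = (1/(n-1)) · Σ_k (x_{k,i} - mean_i) · (x_{k,j} - mean_j), with n-1 = 3.
  S[U,U] = ((-2.25)·(-2.25) + (-2.25)·(-2.25) + (2.75)·(2.75) + (1.75)·(1.75)) / 3 = 20.75/3 = 6.9167
  S[U,V] = ((-2.25)·(-4) + (-2.25)·(1) + (2.75)·(3) + (1.75)·(0)) / 3 = 15/3 = 5
  S[U,W] = ((-2.25)·(-2) + (-2.25)·(1) + (2.75)·(2) + (1.75)·(-1)) / 3 = 6/3 = 2
  S[V,V] = ((-4)·(-4) + (1)·(1) + (3)·(3) + (0)·(0)) / 3 = 26/3 = 8.6667
  S[V,W] = ((-4)·(-2) + (1)·(1) + (3)·(2) + (0)·(-1)) / 3 = 15/3 = 5
  S[W,W] = ((-2)·(-2) + (1)·(1) + (2)·(2) + (-1)·(-1)) / 3 = 10/3 = 3.3333

S is symmetric (S[j,i] = S[i,j]). Assembling:

S = [[6.9167, 5, 2],
 [5, 8.6667, 5],
 [2, 5, 3.3333]]


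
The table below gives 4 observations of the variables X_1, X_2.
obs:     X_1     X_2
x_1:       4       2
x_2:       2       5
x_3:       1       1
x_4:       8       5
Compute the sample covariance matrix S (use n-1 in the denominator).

Step 1 — column means:
  mean(X_1) = (4 + 2 + 1 + 8) / 4 = 15/4 = 3.75
  mean(X_2) = (2 + 5 + 1 + 5) / 4 = 13/4 = 3.25

Step 2 — sample covariance S[i,j] = (1/(n-1)) · Σ_k (x_{k,i} - mean_i) · (x_{k,j} - mean_j), with n-1 = 3.
  S[X_1,X_1] = ((0.25)·(0.25) + (-1.75)·(-1.75) + (-2.75)·(-2.75) + (4.25)·(4.25)) / 3 = 28.75/3 = 9.5833
  S[X_1,X_2] = ((0.25)·(-1.25) + (-1.75)·(1.75) + (-2.75)·(-2.25) + (4.25)·(1.75)) / 3 = 10.25/3 = 3.4167
  S[X_2,X_2] = ((-1.25)·(-1.25) + (1.75)·(1.75) + (-2.25)·(-2.25) + (1.75)·(1.75)) / 3 = 12.75/3 = 4.25

S is symmetric (S[j,i] = S[i,j]). Assembling:

S = [[9.5833, 3.4167],
 [3.4167, 4.25]]


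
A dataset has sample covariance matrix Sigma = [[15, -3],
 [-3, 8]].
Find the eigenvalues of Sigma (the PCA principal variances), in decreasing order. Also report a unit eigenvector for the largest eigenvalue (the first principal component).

Step 1 — characteristic polynomial of 2×2 Sigma:
  det(Sigma - λI) = λ² - trace · λ + det = 0.
  trace = 15 + 8 = 23, det = 15·8 - (-3)² = 111.
Step 2 — discriminant:
  Δ = trace² - 4·det = 529 - 444 = 85.
Step 3 — eigenvalues:
  λ = (trace ± √Δ)/2 = (23 ± 9.2195)/2,
  λ_1 = 16.1098,  λ_2 = 6.8902.

Step 4 — unit eigenvector for λ_1: solve (Sigma - λ_1 I)v = 0. First row:
  (15 - 16.1098)·v_x + (-3)·v_y = 0, i.e. (-1.1098)·v_x + (-3)·v_y = 0,
  so v ∝ (b, λ_1 - a) = (-3, 1.1098); multiply by -1 so the first entry is positive: u = (3, -1.1098).
  ||u|| = √((3)² + (-1.1098)²) = √(10.2316) ≈ 3.1987,
  v_1 = u/||u|| ≈ (0.9379, -0.3469) (||v_1|| = 1).

λ_1 = 16.1098,  λ_2 = 6.8902;  v_1 ≈ (0.9379, -0.3469)


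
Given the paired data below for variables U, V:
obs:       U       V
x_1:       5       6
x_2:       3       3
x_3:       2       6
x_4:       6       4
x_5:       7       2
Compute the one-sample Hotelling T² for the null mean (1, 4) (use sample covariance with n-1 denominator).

Step 1 — sample mean vector:
  mean(U) = (5 + 3 + 2 + 6 + 7) / 5 = 23/5 = 4.6
  mean(V) = (6 + 3 + 6 + 4 + 2) / 5 = 21/5 = 4.2
  x̄ = (4.6, 4.2),  deviation x̄ - mu_0 = (4.6, 4.2) - (1, 4) = (3.6, 0.2).

Step 2 — sample covariance matrix, S[i,j] = (1/(n-1)) · Σ_k (x_{k,i} - mean_i) · (x_{k,j} - mean_j), divisor n-1 = 4:
  S[U,U] = ((0.4)·(0.4) + (-1.6)·(-1.6) + (-2.6)·(-2.6) + (1.4)·(1.4) + (2.4)·(2.4)) / 4 = 17.2/4 = 4.3
  S[U,V] = ((0.4)·(1.8) + (-1.6)·(-1.2) + (-2.6)·(1.8) + (1.4)·(-0.2) + (2.4)·(-2.2)) / 4 = -7.6/4 = -1.9
  S[V,V] = ((1.8)·(1.8) + (-1.2)·(-1.2) + (1.8)·(1.8) + (-0.2)·(-0.2) + (-2.2)·(-2.2)) / 4 = 12.8/4 = 3.2
  S = [[4.3, -1.9],
 [-1.9, 3.2]].

Step 3 — invert S. det(S) = 4.3·3.2 - (-1.9)² = 10.15.
  S^{-1} = (1/det) · [[d, -b], [-b, a]] = [[0.3153, 0.1872],
 [0.1872, 0.4236]].

Step 4 — quadratic form (x̄ - mu_0)^T · S^{-1} · (x̄ - mu_0):
  S^{-1} · (x̄ - mu_0) = (1.1724, 0.7586),
  (x̄ - mu_0)^T · [...] = (3.6)·(1.1724) + (0.2)·(0.7586) = 4.3724.

Step 5 — scale by n: T² = 5 · 4.3724 = 21.8621.

T² ≈ 21.8621


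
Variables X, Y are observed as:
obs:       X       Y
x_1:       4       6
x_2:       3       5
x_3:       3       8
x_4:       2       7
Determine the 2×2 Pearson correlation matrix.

Step 1 — column means:
  mean(X) = (4 + 3 + 3 + 2) / 4 = 12/4 = 3
  mean(Y) = (6 + 5 + 8 + 7) / 4 = 26/4 = 6.5

Step 2 — sample variances and covariances s[i,j] = (1/(n-1)) · Σ_k (x_{k,i} - mean_i) · (x_{k,j} - mean_j), with n-1 = 3:
  s[X,X] = ((1)·(1) + (0)·(0) + (0)·(0) + (-1)·(-1)) / 3 = 2/3 = 0.6667
  s[X,Y] = ((1)·(-0.5) + (0)·(-1.5) + (0)·(1.5) + (-1)·(0.5)) / 3 = -1/3 = -0.3333
  s[Y,Y] = ((-0.5)·(-0.5) + (-1.5)·(-1.5) + (1.5)·(1.5) + (0.5)·(0.5)) / 3 = 5/3 = 1.6667
  Sample standard deviations s_i = √(s[i,i]):
  s(X) = √(0.6667) = 0.8165
  s(Y) = √(1.6667) = 1.291

Step 3 — r_{ij} = s_{ij} / (s_i · s_j):
  r[X,X] = 1 (diagonal).
  r[X,Y] = -0.3333 / (0.8165 · 1.291) = -0.3333 / 1.0541 = -0.3162
  r[Y,Y] = 1 (diagonal).

R is symmetric with unit diagonal. Assembling:

R = [[1, -0.3162],
 [-0.3162, 1]]


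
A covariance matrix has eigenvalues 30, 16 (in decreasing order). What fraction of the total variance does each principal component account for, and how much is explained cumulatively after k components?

Step 1 — total variance = trace(Sigma) = Σ λ_i = 30 + 16 = 46.

Step 2 — fraction explained by component i = λ_i / Σ λ:
  PC1: 30/46 = 0.6522
  PC2: 16/46 = 0.3478

Step 3 — cumulative fraction after k components = (λ_1 + ... + λ_k) / Σ λ:
  k = 1: 30/46 = 0.6522
  k = 2: (30 + 16)/46 = 46/46 = 1

Summary (fraction, with percent):

explained: PC1 0.6522 (65.22%), PC2 0.3478 (34.78%);  cumulative: 0.6522, 1


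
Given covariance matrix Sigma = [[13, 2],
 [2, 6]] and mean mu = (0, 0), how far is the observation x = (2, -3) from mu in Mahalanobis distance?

Step 1 — centre the observation: (x - mu) = (2, -3).

Step 2 — invert Sigma. det(Sigma) = 13·6 - (2)² = 74.
  Sigma^{-1} = (1/det) · [[d, -b], [-b, a]] = [[0.0811, -0.027],
 [-0.027, 0.1757]].

Step 3 — form the quadratic (x - mu)^T · Sigma^{-1} · (x - mu):
  Sigma^{-1} · (x - mu) = (0.2432, -0.5811).
  (x - mu)^T · [Sigma^{-1} · (x - mu)] = (2)·(0.2432) + (-3)·(-0.5811) = 2.2297.

Step 4 — take square root: d = √(2.2297) ≈ 1.4932.

d(x, mu) = √(2.2297) ≈ 1.4932


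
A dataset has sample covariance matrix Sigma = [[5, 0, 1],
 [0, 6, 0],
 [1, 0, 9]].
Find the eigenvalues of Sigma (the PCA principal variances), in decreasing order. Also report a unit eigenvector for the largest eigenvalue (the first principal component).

Step 1 — characteristic polynomial p(λ) = det(λI - Sigma) = λ³ - tr·λ² + c_1·λ - det, where tr = trace, c_1 = sum of the principal 2×2 minors, det = det(Sigma):
  tr = 5 + 6 + 9 = 20,
  c_1 = (5·6 - (0)²) + (5·9 - (1)²) + (6·9 - (0)²) = 30 + 44 + 54 = 128,
  det = 5·(6·9 - (0)²) - (0)·((0)·9 - (0)·(1)) + (1)·((0)·(0) - 6·(1)) = 5·(54) - (0)·(0) + (1)·(-6) = 264.
  So p(λ) = λ³ - 20λ² + 128λ - 264.
Step 2 — look for an integer root (rational root theorem: any rational root is an integer divisor of 264). Testing λ = 6:
  p(6) = 216 - 720 + 768 - 264 = 0  ✓
  Dividing out (λ - 6): p(λ) = (λ - 6)(λ² - 14λ + 44).
Step 3 — remaining eigenvalues from the quadratic λ² - 14λ + 44 = 0:
  Δ = 14² - 4·44 = 196 - 176 = 20,  λ = (14 ± √20)/2 = (14 ± 4.4721)/2 ≈ 9.2361 or 4.7639.
  Sorted: λ_1 = 9.2361,  λ_2 = 6,  λ_3 = 4.7639  (check: sum = 20 = tr ✓).

Step 4 — unit eigenvector for λ_1 ≈ 9.2361: v spans the null space of (Sigma - λ_1 I), whose rows are
  r_1 = (-4.2361, 0, 1),  r_2 = (0, -3.2361, 0),  r_3 = (1, 0, -0.2361).
  v is orthogonal to every row, so take v ∝ r_1 × r_2 = ((0)·(0) - (1)·(-3.2361), (1)·(0) - (-4.2361)·(0), (-4.2361)·(-3.2361) - (0)·(0)) ≈ (3.2361, 0, 13.7082).
  Let u = (3.2361, 0, 13.7082).
  ||u|| = √((3.2361)² + (0)² + (13.7082)²) = √(198.387) ≈ 14.085,  v_1 = u/||u|| ≈ (0.2298, 0, 0.9732) (||v_1|| = 1).

λ_1 = 9.2361,  λ_2 = 6,  λ_3 = 4.7639;  v_1 ≈ (0.2298, 0, 0.9732)


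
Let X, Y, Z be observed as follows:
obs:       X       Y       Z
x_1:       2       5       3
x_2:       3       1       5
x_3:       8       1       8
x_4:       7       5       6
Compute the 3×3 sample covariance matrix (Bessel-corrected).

Step 1 — column means:
  mean(X) = (2 + 3 + 8 + 7) / 4 = 20/4 = 5
  mean(Y) = (5 + 1 + 1 + 5) / 4 = 12/4 = 3
  mean(Z) = (3 + 5 + 8 + 6) / 4 = 22/4 = 5.5

Step 2 — sample covariance S[i,j] = (1/(n-1)) · Σ_k (x_{k,i} - mean_i) · (x_{k,j} - mean_j), with n-1 = 3.
  S[X,X] = ((-3)·(-3) + (-2)·(-2) + (3)·(3) + (2)·(2)) / 3 = 26/3 = 8.6667
  S[X,Y] = ((-3)·(2) + (-2)·(-2) + (3)·(-2) + (2)·(2)) / 3 = -4/3 = -1.3333
  S[X,Z] = ((-3)·(-2.5) + (-2)·(-0.5) + (3)·(2.5) + (2)·(0.5)) / 3 = 17/3 = 5.6667
  S[Y,Y] = ((2)·(2) + (-2)·(-2) + (-2)·(-2) + (2)·(2)) / 3 = 16/3 = 5.3333
  S[Y,Z] = ((2)·(-2.5) + (-2)·(-0.5) + (-2)·(2.5) + (2)·(0.5)) / 3 = -8/3 = -2.6667
  S[Z,Z] = ((-2.5)·(-2.5) + (-0.5)·(-0.5) + (2.5)·(2.5) + (0.5)·(0.5)) / 3 = 13/3 = 4.3333

S is symmetric (S[j,i] = S[i,j]). Assembling:

S = [[8.6667, -1.3333, 5.6667],
 [-1.3333, 5.3333, -2.6667],
 [5.6667, -2.6667, 4.3333]]


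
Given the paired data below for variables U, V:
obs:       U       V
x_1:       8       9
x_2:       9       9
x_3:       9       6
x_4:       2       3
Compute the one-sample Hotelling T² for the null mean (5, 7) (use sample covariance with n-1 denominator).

Step 1 — sample mean vector:
  mean(U) = (8 + 9 + 9 + 2) / 4 = 28/4 = 7
  mean(V) = (9 + 9 + 6 + 3) / 4 = 27/4 = 6.75
  x̄ = (7, 6.75),  deviation x̄ - mu_0 = (7, 6.75) - (5, 7) = (2, -0.25).

Step 2 — sample covariance matrix, S[i,j] = (1/(n-1)) · Σ_k (x_{k,i} - mean_i) · (x_{k,j} - mean_j), divisor n-1 = 3:
  S[U,U] = ((1)·(1) + (2)·(2) + (2)·(2) + (-5)·(-5)) / 3 = 34/3 = 11.3333
  S[U,V] = ((1)·(2.25) + (2)·(2.25) + (2)·(-0.75) + (-5)·(-3.75)) / 3 = 24/3 = 8
  S[V,V] = ((2.25)·(2.25) + (2.25)·(2.25) + (-0.75)·(-0.75) + (-3.75)·(-3.75)) / 3 = 24.75/3 = 8.25
  S = [[11.3333, 8],
 [8, 8.25]].

Step 3 — invert S. det(S) = 11.3333·8.25 - (8)² = 29.5.
  S^{-1} = (1/det) · [[d, -b], [-b, a]] = [[0.2797, -0.2712],
 [-0.2712, 0.3842]].

Step 4 — quadratic form (x̄ - mu_0)^T · S^{-1} · (x̄ - mu_0):
  S^{-1} · (x̄ - mu_0) = (0.6271, -0.6384),
  (x̄ - mu_0)^T · [...] = (2)·(0.6271) + (-0.25)·(-0.6384) = 1.4138.

Step 5 — scale by n: T² = 4 · 1.4138 = 5.6554.

T² ≈ 5.6554


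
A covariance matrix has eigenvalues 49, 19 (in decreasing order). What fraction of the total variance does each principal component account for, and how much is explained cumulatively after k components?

Step 1 — total variance = trace(Sigma) = Σ λ_i = 49 + 19 = 68.

Step 2 — fraction explained by component i = λ_i / Σ λ:
  PC1: 49/68 = 0.7206
  PC2: 19/68 = 0.2794

Step 3 — cumulative fraction after k components = (λ_1 + ... + λ_k) / Σ λ:
  k = 1: 49/68 = 0.7206
  k = 2: (49 + 19)/68 = 68/68 = 1

Summary (fraction, with percent):

explained: PC1 0.7206 (72.06%), PC2 0.2794 (27.94%);  cumulative: 0.7206, 1


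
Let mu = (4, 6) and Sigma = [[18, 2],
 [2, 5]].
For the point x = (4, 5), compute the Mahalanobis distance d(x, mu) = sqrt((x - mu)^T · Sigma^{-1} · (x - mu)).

Step 1 — centre the observation: (x - mu) = (0, -1).

Step 2 — invert Sigma. det(Sigma) = 18·5 - (2)² = 86.
  Sigma^{-1} = (1/det) · [[d, -b], [-b, a]] = [[0.0581, -0.0233],
 [-0.0233, 0.2093]].

Step 3 — form the quadratic (x - mu)^T · Sigma^{-1} · (x - mu):
  Sigma^{-1} · (x - mu) = (0.0233, -0.2093).
  (x - mu)^T · [Sigma^{-1} · (x - mu)] = (0)·(0.0233) + (-1)·(-0.2093) = 0.2093.

Step 4 — take square root: d = √(0.2093) ≈ 0.4575.

d(x, mu) = √(0.2093) ≈ 0.4575


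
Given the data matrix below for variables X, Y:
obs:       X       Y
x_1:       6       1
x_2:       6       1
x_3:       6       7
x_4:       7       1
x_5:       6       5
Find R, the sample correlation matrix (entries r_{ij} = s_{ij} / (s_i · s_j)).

Step 1 — column means:
  mean(X) = (6 + 6 + 6 + 7 + 6) / 5 = 31/5 = 6.2
  mean(Y) = (1 + 1 + 7 + 1 + 5) / 5 = 15/5 = 3

Step 2 — sample variances and covariances s[i,j] = (1/(n-1)) · Σ_k (x_{k,i} - mean_i) · (x_{k,j} - mean_j), with n-1 = 4:
  s[X,X] = ((-0.2)·(-0.2) + (-0.2)·(-0.2) + (-0.2)·(-0.2) + (0.8)·(0.8) + (-0.2)·(-0.2)) / 4 = 0.8/4 = 0.2
  s[X,Y] = ((-0.2)·(-2) + (-0.2)·(-2) + (-0.2)·(4) + (0.8)·(-2) + (-0.2)·(2)) / 4 = -2/4 = -0.5
  s[Y,Y] = ((-2)·(-2) + (-2)·(-2) + (4)·(4) + (-2)·(-2) + (2)·(2)) / 4 = 32/4 = 8
  Sample standard deviations s_i = √(s[i,i]):
  s(X) = √(0.2) = 0.4472
  s(Y) = √(8) = 2.8284

Step 3 — r_{ij} = s_{ij} / (s_i · s_j):
  r[X,X] = 1 (diagonal).
  r[X,Y] = -0.5 / (0.4472 · 2.8284) = -0.5 / 1.2649 = -0.3953
  r[Y,Y] = 1 (diagonal).

R is symmetric with unit diagonal. Assembling:

R = [[1, -0.3953],
 [-0.3953, 1]]


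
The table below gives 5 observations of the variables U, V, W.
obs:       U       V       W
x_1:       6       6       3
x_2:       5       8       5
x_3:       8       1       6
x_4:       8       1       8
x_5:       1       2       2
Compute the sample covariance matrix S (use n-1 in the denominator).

Step 1 — column means:
  mean(U) = (6 + 5 + 8 + 8 + 1) / 5 = 28/5 = 5.6
  mean(V) = (6 + 8 + 1 + 1 + 2) / 5 = 18/5 = 3.6
  mean(W) = (3 + 5 + 6 + 8 + 2) / 5 = 24/5 = 4.8

Step 2 — sample covariance S[i,j] = (1/(n-1)) · Σ_k (x_{k,i} - mean_i) · (x_{k,j} - mean_j), with n-1 = 4.
  S[U,U] = ((0.4)·(0.4) + (-0.6)·(-0.6) + (2.4)·(2.4) + (2.4)·(2.4) + (-4.6)·(-4.6)) / 4 = 33.2/4 = 8.3
  S[U,V] = ((0.4)·(2.4) + (-0.6)·(4.4) + (2.4)·(-2.6) + (2.4)·(-2.6) + (-4.6)·(-1.6)) / 4 = -6.8/4 = -1.7
  S[U,W] = ((0.4)·(-1.8) + (-0.6)·(0.2) + (2.4)·(1.2) + (2.4)·(3.2) + (-4.6)·(-2.8)) / 4 = 22.6/4 = 5.65
  S[V,V] = ((2.4)·(2.4) + (4.4)·(4.4) + (-2.6)·(-2.6) + (-2.6)·(-2.6) + (-1.6)·(-1.6)) / 4 = 41.2/4 = 10.3
  S[V,W] = ((2.4)·(-1.8) + (4.4)·(0.2) + (-2.6)·(1.2) + (-2.6)·(3.2) + (-1.6)·(-2.8)) / 4 = -10.4/4 = -2.6
  S[W,W] = ((-1.8)·(-1.8) + (0.2)·(0.2) + (1.2)·(1.2) + (3.2)·(3.2) + (-2.8)·(-2.8)) / 4 = 22.8/4 = 5.7

S is symmetric (S[j,i] = S[i,j]). Assembling:

S = [[8.3, -1.7, 5.65],
 [-1.7, 10.3, -2.6],
 [5.65, -2.6, 5.7]]


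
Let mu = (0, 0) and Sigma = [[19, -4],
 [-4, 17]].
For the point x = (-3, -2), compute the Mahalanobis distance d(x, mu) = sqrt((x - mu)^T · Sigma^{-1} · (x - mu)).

Step 1 — centre the observation: (x - mu) = (-3, -2).

Step 2 — invert Sigma. det(Sigma) = 19·17 - (-4)² = 307.
  Sigma^{-1} = (1/det) · [[d, -b], [-b, a]] = [[0.0554, 0.013],
 [0.013, 0.0619]].

Step 3 — form the quadratic (x - mu)^T · Sigma^{-1} · (x - mu):
  Sigma^{-1} · (x - mu) = (-0.1922, -0.1629).
  (x - mu)^T · [Sigma^{-1} · (x - mu)] = (-3)·(-0.1922) + (-2)·(-0.1629) = 0.9023.

Step 4 — take square root: d = √(0.9023) ≈ 0.9499.

d(x, mu) = √(0.9023) ≈ 0.9499


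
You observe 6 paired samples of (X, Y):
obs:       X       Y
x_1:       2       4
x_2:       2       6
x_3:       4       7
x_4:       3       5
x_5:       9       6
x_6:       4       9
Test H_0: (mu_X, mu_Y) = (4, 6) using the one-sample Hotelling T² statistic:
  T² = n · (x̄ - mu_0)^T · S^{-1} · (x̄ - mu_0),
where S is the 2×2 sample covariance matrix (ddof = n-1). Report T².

Step 1 — sample mean vector:
  mean(X) = (2 + 2 + 4 + 3 + 9 + 4) / 6 = 24/6 = 4
  mean(Y) = (4 + 6 + 7 + 5 + 6 + 9) / 6 = 37/6 = 6.1667
  x̄ = (4, 6.1667),  deviation x̄ - mu_0 = (4, 6.1667) - (4, 6) = (0, 0.1667).

Step 2 — sample covariance matrix, S[i,j] = (1/(n-1)) · Σ_k (x_{k,i} - mean_i) · (x_{k,j} - mean_j), divisor n-1 = 5:
  S[X,X] = ((-2)·(-2) + (-2)·(-2) + (0)·(0) + (-1)·(-1) + (5)·(5) + (0)·(0)) / 5 = 34/5 = 6.8
  S[X,Y] = ((-2)·(-2.1667) + (-2)·(-0.1667) + (0)·(0.8333) + (-1)·(-1.1667) + (5)·(-0.1667) + (0)·(2.8333)) / 5 = 5/5 = 1
  S[Y,Y] = ((-2.1667)·(-2.1667) + (-0.1667)·(-0.1667) + (0.8333)·(0.8333) + (-1.1667)·(-1.1667) + (-0.1667)·(-0.1667) + (2.8333)·(2.8333)) / 5 = 14.8333/5 = 2.9667
  S = [[6.8, 1],
 [1, 2.9667]].

Step 3 — invert S. det(S) = 6.8·2.9667 - (1)² = 19.1733.
  S^{-1} = (1/det) · [[d, -b], [-b, a]] = [[0.1547, -0.0522],
 [-0.0522, 0.3547]].

Step 4 — quadratic form (x̄ - mu_0)^T · S^{-1} · (x̄ - mu_0):
  S^{-1} · (x̄ - mu_0) = (-0.0087, 0.0591),
  (x̄ - mu_0)^T · [...] = (0)·(-0.0087) + (0.1667)·(0.0591) = 0.0099.

Step 5 — scale by n: T² = 6 · 0.0099 = 0.0591.

T² ≈ 0.0591


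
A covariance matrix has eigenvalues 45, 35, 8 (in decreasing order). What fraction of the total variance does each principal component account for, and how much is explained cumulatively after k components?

Step 1 — total variance = trace(Sigma) = Σ λ_i = 45 + 35 + 8 = 88.

Step 2 — fraction explained by component i = λ_i / Σ λ:
  PC1: 45/88 = 0.5114
  PC2: 35/88 = 0.3977
  PC3: 8/88 = 0.0909

Step 3 — cumulative fraction after k components = (λ_1 + ... + λ_k) / Σ λ:
  k = 1: 45/88 = 0.5114
  k = 2: (45 + 35)/88 = 80/88 = 0.9091
  k = 3: (45 + 35 + 8)/88 = 88/88 = 1

Summary (fraction, with percent):

explained: PC1 0.5114 (51.14%), PC2 0.3977 (39.77%), PC3 0.0909 (9.09%);  cumulative: 0.5114, 0.9091, 1


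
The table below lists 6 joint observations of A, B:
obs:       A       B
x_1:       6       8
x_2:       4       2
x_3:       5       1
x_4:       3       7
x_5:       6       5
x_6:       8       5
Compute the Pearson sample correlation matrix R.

Step 1 — column means:
  mean(A) = (6 + 4 + 5 + 3 + 6 + 8) / 6 = 32/6 = 5.3333
  mean(B) = (8 + 2 + 1 + 7 + 5 + 5) / 6 = 28/6 = 4.6667

Step 2 — sample variances and covariances s[i,j] = (1/(n-1)) · Σ_k (x_{k,i} - mean_i) · (x_{k,j} - mean_j), with n-1 = 5:
  s[A,A] = ((0.6667)·(0.6667) + (-1.3333)·(-1.3333) + (-0.3333)·(-0.3333) + (-2.3333)·(-2.3333) + (0.6667)·(0.6667) + (2.6667)·(2.6667)) / 5 = 15.3333/5 = 3.0667
  s[A,B] = ((0.6667)·(3.3333) + (-1.3333)·(-2.6667) + (-0.3333)·(-3.6667) + (-2.3333)·(2.3333) + (0.6667)·(0.3333) + (2.6667)·(0.3333)) / 5 = 2.6667/5 = 0.5333
  s[B,B] = ((3.3333)·(3.3333) + (-2.6667)·(-2.6667) + (-3.6667)·(-3.6667) + (2.3333)·(2.3333) + (0.3333)·(0.3333) + (0.3333)·(0.3333)) / 5 = 37.3333/5 = 7.4667
  Sample standard deviations s_i = √(s[i,i]):
  s(A) = √(3.0667) = 1.7512
  s(B) = √(7.4667) = 2.7325

Step 3 — r_{ij} = s_{ij} / (s_i · s_j):
  r[A,A] = 1 (diagonal).
  r[A,B] = 0.5333 / (1.7512 · 2.7325) = 0.5333 / 4.7852 = 0.1115
  r[B,B] = 1 (diagonal).

R is symmetric with unit diagonal. Assembling:

R = [[1, 0.1115],
 [0.1115, 1]]


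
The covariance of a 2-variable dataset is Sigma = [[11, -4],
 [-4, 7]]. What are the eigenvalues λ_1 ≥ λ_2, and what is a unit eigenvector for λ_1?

Step 1 — characteristic polynomial of 2×2 Sigma:
  det(Sigma - λI) = λ² - trace · λ + det = 0.
  trace = 11 + 7 = 18, det = 11·7 - (-4)² = 61.
Step 2 — discriminant:
  Δ = trace² - 4·det = 324 - 244 = 80.
Step 3 — eigenvalues:
  λ = (trace ± √Δ)/2 = (18 ± 8.9443)/2,
  λ_1 = 13.4721,  λ_2 = 4.5279.

Step 4 — unit eigenvector for λ_1: solve (Sigma - λ_1 I)v = 0. First row:
  (11 - 13.4721)·v_x + (-4)·v_y = 0, i.e. (-2.4721)·v_x + (-4)·v_y = 0,
  so v ∝ (b, λ_1 - a) = (-4, 2.4721); multiply by -1 so the first entry is positive: u = (4, -2.4721).
  ||u|| = √((4)² + (-2.4721)²) = √(22.1115) ≈ 4.7023,
  v_1 = u/||u|| ≈ (0.8507, -0.5257) (||v_1|| = 1).

λ_1 = 13.4721,  λ_2 = 4.5279;  v_1 ≈ (0.8507, -0.5257)


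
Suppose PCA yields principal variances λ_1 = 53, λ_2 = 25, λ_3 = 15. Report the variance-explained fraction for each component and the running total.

Step 1 — total variance = trace(Sigma) = Σ λ_i = 53 + 25 + 15 = 93.

Step 2 — fraction explained by component i = λ_i / Σ λ:
  PC1: 53/93 = 0.5699
  PC2: 25/93 = 0.2688
  PC3: 15/93 = 0.1613

Step 3 — cumulative fraction after k components = (λ_1 + ... + λ_k) / Σ λ:
  k = 1: 53/93 = 0.5699
  k = 2: (53 + 25)/93 = 78/93 = 0.8387
  k = 3: (53 + 25 + 15)/93 = 93/93 = 1

Summary (fraction, with percent):

explained: PC1 0.5699 (56.99%), PC2 0.2688 (26.88%), PC3 0.1613 (16.13%);  cumulative: 0.5699, 0.8387, 1


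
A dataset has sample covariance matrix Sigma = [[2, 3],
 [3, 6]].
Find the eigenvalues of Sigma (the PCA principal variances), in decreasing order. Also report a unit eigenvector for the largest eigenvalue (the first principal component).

Step 1 — characteristic polynomial of 2×2 Sigma:
  det(Sigma - λI) = λ² - trace · λ + det = 0.
  trace = 2 + 6 = 8, det = 2·6 - (3)² = 3.
Step 2 — discriminant:
  Δ = trace² - 4·det = 64 - 12 = 52.
Step 3 — eigenvalues:
  λ = (trace ± √Δ)/2 = (8 ± 7.2111)/2,
  λ_1 = 7.6056,  λ_2 = 0.3944.

Step 4 — unit eigenvector for λ_1: solve (Sigma - λ_1 I)v = 0. First row:
  (2 - 7.6056)·v_x + (3)·v_y = 0, i.e. (-5.6056)·v_x + (3)·v_y = 0,
  so v ∝ (b, λ_1 - a) = (3, 5.6056) = u.
  ||u|| = √((3)² + (5.6056)²) = √(40.4222) ≈ 6.3578,
  v_1 = u/||u|| ≈ (0.4719, 0.8817) (||v_1|| = 1).

λ_1 = 7.6056,  λ_2 = 0.3944;  v_1 ≈ (0.4719, 0.8817)


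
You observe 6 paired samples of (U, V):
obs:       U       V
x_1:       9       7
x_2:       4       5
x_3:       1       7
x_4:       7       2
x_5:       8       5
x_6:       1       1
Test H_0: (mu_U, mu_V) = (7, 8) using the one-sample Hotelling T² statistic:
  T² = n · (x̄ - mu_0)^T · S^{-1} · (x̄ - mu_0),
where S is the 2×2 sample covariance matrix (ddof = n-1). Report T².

Step 1 — sample mean vector:
  mean(U) = (9 + 4 + 1 + 7 + 8 + 1) / 6 = 30/6 = 5
  mean(V) = (7 + 5 + 7 + 2 + 5 + 1) / 6 = 27/6 = 4.5
  x̄ = (5, 4.5),  deviation x̄ - mu_0 = (5, 4.5) - (7, 8) = (-2, -3.5).

Step 2 — sample covariance matrix, S[i,j] = (1/(n-1)) · Σ_k (x_{k,i} - mean_i) · (x_{k,j} - mean_j), divisor n-1 = 5:
  S[U,U] = ((4)·(4) + (-1)·(-1) + (-4)·(-4) + (2)·(2) + (3)·(3) + (-4)·(-4)) / 5 = 62/5 = 12.4
  S[U,V] = ((4)·(2.5) + (-1)·(0.5) + (-4)·(2.5) + (2)·(-2.5) + (3)·(0.5) + (-4)·(-3.5)) / 5 = 10/5 = 2
  S[V,V] = ((2.5)·(2.5) + (0.5)·(0.5) + (2.5)·(2.5) + (-2.5)·(-2.5) + (0.5)·(0.5) + (-3.5)·(-3.5)) / 5 = 31.5/5 = 6.3
  S = [[12.4, 2],
 [2, 6.3]].

Step 3 — invert S. det(S) = 12.4·6.3 - (2)² = 74.12.
  S^{-1} = (1/det) · [[d, -b], [-b, a]] = [[0.085, -0.027],
 [-0.027, 0.1673]].

Step 4 — quadratic form (x̄ - mu_0)^T · S^{-1} · (x̄ - mu_0):
  S^{-1} · (x̄ - mu_0) = (-0.0756, -0.5316),
  (x̄ - mu_0)^T · [...] = (-2)·(-0.0756) + (-3.5)·(-0.5316) = 2.0116.

Step 5 — scale by n: T² = 6 · 2.0116 = 12.0696.

T² ≈ 12.0696


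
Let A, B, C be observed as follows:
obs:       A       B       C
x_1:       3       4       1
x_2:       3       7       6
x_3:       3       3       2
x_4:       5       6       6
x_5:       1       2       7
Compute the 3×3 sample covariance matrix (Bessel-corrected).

Step 1 — column means:
  mean(A) = (3 + 3 + 3 + 5 + 1) / 5 = 15/5 = 3
  mean(B) = (4 + 7 + 3 + 6 + 2) / 5 = 22/5 = 4.4
  mean(C) = (1 + 6 + 2 + 6 + 7) / 5 = 22/5 = 4.4

Step 2 — sample covariance S[i,j] = (1/(n-1)) · Σ_k (x_{k,i} - mean_i) · (x_{k,j} - mean_j), with n-1 = 4.
  S[A,A] = ((0)·(0) + (0)·(0) + (0)·(0) + (2)·(2) + (-2)·(-2)) / 4 = 8/4 = 2
  S[A,B] = ((0)·(-0.4) + (0)·(2.6) + (0)·(-1.4) + (2)·(1.6) + (-2)·(-2.4)) / 4 = 8/4 = 2
  S[A,C] = ((0)·(-3.4) + (0)·(1.6) + (0)·(-2.4) + (2)·(1.6) + (-2)·(2.6)) / 4 = -2/4 = -0.5
  S[B,B] = ((-0.4)·(-0.4) + (2.6)·(2.6) + (-1.4)·(-1.4) + (1.6)·(1.6) + (-2.4)·(-2.4)) / 4 = 17.2/4 = 4.3
  S[B,C] = ((-0.4)·(-3.4) + (2.6)·(1.6) + (-1.4)·(-2.4) + (1.6)·(1.6) + (-2.4)·(2.6)) / 4 = 5.2/4 = 1.3
  S[C,C] = ((-3.4)·(-3.4) + (1.6)·(1.6) + (-2.4)·(-2.4) + (1.6)·(1.6) + (2.6)·(2.6)) / 4 = 29.2/4 = 7.3

S is symmetric (S[j,i] = S[i,j]). Assembling:

S = [[2, 2, -0.5],
 [2, 4.3, 1.3],
 [-0.5, 1.3, 7.3]]


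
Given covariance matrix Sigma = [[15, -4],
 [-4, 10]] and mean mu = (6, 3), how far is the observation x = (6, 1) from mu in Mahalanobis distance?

Step 1 — centre the observation: (x - mu) = (0, -2).

Step 2 — invert Sigma. det(Sigma) = 15·10 - (-4)² = 134.
  Sigma^{-1} = (1/det) · [[d, -b], [-b, a]] = [[0.0746, 0.0299],
 [0.0299, 0.1119]].

Step 3 — form the quadratic (x - mu)^T · Sigma^{-1} · (x - mu):
  Sigma^{-1} · (x - mu) = (-0.0597, -0.2239).
  (x - mu)^T · [Sigma^{-1} · (x - mu)] = (0)·(-0.0597) + (-2)·(-0.2239) = 0.4478.

Step 4 — take square root: d = √(0.4478) ≈ 0.6691.

d(x, mu) = √(0.4478) ≈ 0.6691


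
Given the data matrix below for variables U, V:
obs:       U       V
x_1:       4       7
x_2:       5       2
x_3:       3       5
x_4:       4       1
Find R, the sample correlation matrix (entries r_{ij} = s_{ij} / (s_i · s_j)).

Step 1 — column means:
  mean(U) = (4 + 5 + 3 + 4) / 4 = 16/4 = 4
  mean(V) = (7 + 2 + 5 + 1) / 4 = 15/4 = 3.75

Step 2 — sample variances and covariances s[i,j] = (1/(n-1)) · Σ_k (x_{k,i} - mean_i) · (x_{k,j} - mean_j), with n-1 = 3:
  s[U,U] = ((0)·(0) + (1)·(1) + (-1)·(-1) + (0)·(0)) / 3 = 2/3 = 0.6667
  s[U,V] = ((0)·(3.25) + (1)·(-1.75) + (-1)·(1.25) + (0)·(-2.75)) / 3 = -3/3 = -1
  s[V,V] = ((3.25)·(3.25) + (-1.75)·(-1.75) + (1.25)·(1.25) + (-2.75)·(-2.75)) / 3 = 22.75/3 = 7.5833
  Sample standard deviations s_i = √(s[i,i]):
  s(U) = √(0.6667) = 0.8165
  s(V) = √(7.5833) = 2.7538

Step 3 — r_{ij} = s_{ij} / (s_i · s_j):
  r[U,U] = 1 (diagonal).
  r[U,V] = -1 / (0.8165 · 2.7538) = -1 / 2.2485 = -0.4447
  r[V,V] = 1 (diagonal).

R is symmetric with unit diagonal. Assembling:

R = [[1, -0.4447],
 [-0.4447, 1]]


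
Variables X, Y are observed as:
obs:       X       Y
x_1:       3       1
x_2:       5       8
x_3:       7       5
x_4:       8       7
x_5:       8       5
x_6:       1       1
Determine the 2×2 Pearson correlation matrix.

Step 1 — column means:
  mean(X) = (3 + 5 + 7 + 8 + 8 + 1) / 6 = 32/6 = 5.3333
  mean(Y) = (1 + 8 + 5 + 7 + 5 + 1) / 6 = 27/6 = 4.5

Step 2 — sample variances and covariances s[i,j] = (1/(n-1)) · Σ_k (x_{k,i} - mean_i) · (x_{k,j} - mean_j), with n-1 = 5:
  s[X,X] = ((-2.3333)·(-2.3333) + (-0.3333)·(-0.3333) + (1.6667)·(1.6667) + (2.6667)·(2.6667) + (2.6667)·(2.6667) + (-4.3333)·(-4.3333)) / 5 = 41.3333/5 = 8.2667
  s[X,Y] = ((-2.3333)·(-3.5) + (-0.3333)·(3.5) + (1.6667)·(0.5) + (2.6667)·(2.5) + (2.6667)·(0.5) + (-4.3333)·(-3.5)) / 5 = 31/5 = 6.2
  s[Y,Y] = ((-3.5)·(-3.5) + (3.5)·(3.5) + (0.5)·(0.5) + (2.5)·(2.5) + (0.5)·(0.5) + (-3.5)·(-3.5)) / 5 = 43.5/5 = 8.7
  Sample standard deviations s_i = √(s[i,i]):
  s(X) = √(8.2667) = 2.8752
  s(Y) = √(8.7) = 2.9496

Step 3 — r_{ij} = s_{ij} / (s_i · s_j):
  r[X,X] = 1 (diagonal).
  r[X,Y] = 6.2 / (2.8752 · 2.9496) = 6.2 / 8.4806 = 0.7311
  r[Y,Y] = 1 (diagonal).

R is symmetric with unit diagonal. Assembling:

R = [[1, 0.7311],
 [0.7311, 1]]


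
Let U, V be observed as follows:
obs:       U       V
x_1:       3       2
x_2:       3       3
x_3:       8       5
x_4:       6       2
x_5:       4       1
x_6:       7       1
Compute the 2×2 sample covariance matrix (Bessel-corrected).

Step 1 — column means:
  mean(U) = (3 + 3 + 8 + 6 + 4 + 7) / 6 = 31/6 = 5.1667
  mean(V) = (2 + 3 + 5 + 2 + 1 + 1) / 6 = 14/6 = 2.3333

Step 2 — sample covariance S[i,j] = (1/(n-1)) · Σ_k (x_{k,i} - mean_i) · (x_{k,j} - mean_j), with n-1 = 5.
  S[U,U] = ((-2.1667)·(-2.1667) + (-2.1667)·(-2.1667) + (2.8333)·(2.8333) + (0.8333)·(0.8333) + (-1.1667)·(-1.1667) + (1.8333)·(1.8333)) / 5 = 22.8333/5 = 4.5667
  S[U,V] = ((-2.1667)·(-0.3333) + (-2.1667)·(0.6667) + (2.8333)·(2.6667) + (0.8333)·(-0.3333) + (-1.1667)·(-1.3333) + (1.8333)·(-1.3333)) / 5 = 5.6667/5 = 1.1333
  S[V,V] = ((-0.3333)·(-0.3333) + (0.6667)·(0.6667) + (2.6667)·(2.6667) + (-0.3333)·(-0.3333) + (-1.3333)·(-1.3333) + (-1.3333)·(-1.3333)) / 5 = 11.3333/5 = 2.2667

S is symmetric (S[j,i] = S[i,j]). Assembling:

S = [[4.5667, 1.1333],
 [1.1333, 2.2667]]


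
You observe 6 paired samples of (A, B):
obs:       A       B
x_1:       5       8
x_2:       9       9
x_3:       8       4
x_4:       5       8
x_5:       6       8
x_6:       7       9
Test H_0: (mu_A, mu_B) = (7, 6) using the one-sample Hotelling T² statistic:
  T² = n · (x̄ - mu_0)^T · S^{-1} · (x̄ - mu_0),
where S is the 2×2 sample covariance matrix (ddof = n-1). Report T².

Step 1 — sample mean vector:
  mean(A) = (5 + 9 + 8 + 5 + 6 + 7) / 6 = 40/6 = 6.6667
  mean(B) = (8 + 9 + 4 + 8 + 8 + 9) / 6 = 46/6 = 7.6667
  x̄ = (6.6667, 7.6667),  deviation x̄ - mu_0 = (6.6667, 7.6667) - (7, 6) = (-0.3333, 1.6667).

Step 2 — sample covariance matrix, S[i,j] = (1/(n-1)) · Σ_k (x_{k,i} - mean_i) · (x_{k,j} - mean_j), divisor n-1 = 5:
  S[A,A] = ((-1.6667)·(-1.6667) + (2.3333)·(2.3333) + (1.3333)·(1.3333) + (-1.6667)·(-1.6667) + (-0.6667)·(-0.6667) + (0.3333)·(0.3333)) / 5 = 13.3333/5 = 2.6667
  S[A,B] = ((-1.6667)·(0.3333) + (2.3333)·(1.3333) + (1.3333)·(-3.6667) + (-1.6667)·(0.3333) + (-0.6667)·(0.3333) + (0.3333)·(1.3333)) / 5 = -2.6667/5 = -0.5333
  S[B,B] = ((0.3333)·(0.3333) + (1.3333)·(1.3333) + (-3.6667)·(-3.6667) + (0.3333)·(0.3333) + (0.3333)·(0.3333) + (1.3333)·(1.3333)) / 5 = 17.3333/5 = 3.4667
  S = [[2.6667, -0.5333],
 [-0.5333, 3.4667]].

Step 3 — invert S. det(S) = 2.6667·3.4667 - (-0.5333)² = 8.96.
  S^{-1} = (1/det) · [[d, -b], [-b, a]] = [[0.3869, 0.0595],
 [0.0595, 0.2976]].

Step 4 — quadratic form (x̄ - mu_0)^T · S^{-1} · (x̄ - mu_0):
  S^{-1} · (x̄ - mu_0) = (-0.0298, 0.4762),
  (x̄ - mu_0)^T · [...] = (-0.3333)·(-0.0298) + (1.6667)·(0.4762) = 0.8036.

Step 5 — scale by n: T² = 6 · 0.8036 = 4.8214.

T² ≈ 4.8214


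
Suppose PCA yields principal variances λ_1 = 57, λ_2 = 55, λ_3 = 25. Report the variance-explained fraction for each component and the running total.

Step 1 — total variance = trace(Sigma) = Σ λ_i = 57 + 55 + 25 = 137.

Step 2 — fraction explained by component i = λ_i / Σ λ:
  PC1: 57/137 = 0.4161
  PC2: 55/137 = 0.4015
  PC3: 25/137 = 0.1825

Step 3 — cumulative fraction after k components = (λ_1 + ... + λ_k) / Σ λ:
  k = 1: 57/137 = 0.4161
  k = 2: (57 + 55)/137 = 112/137 = 0.8175
  k = 3: (57 + 55 + 25)/137 = 137/137 = 1

Summary (fraction, with percent):

explained: PC1 0.4161 (41.61%), PC2 0.4015 (40.15%), PC3 0.1825 (18.25%);  cumulative: 0.4161, 0.8175, 1
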